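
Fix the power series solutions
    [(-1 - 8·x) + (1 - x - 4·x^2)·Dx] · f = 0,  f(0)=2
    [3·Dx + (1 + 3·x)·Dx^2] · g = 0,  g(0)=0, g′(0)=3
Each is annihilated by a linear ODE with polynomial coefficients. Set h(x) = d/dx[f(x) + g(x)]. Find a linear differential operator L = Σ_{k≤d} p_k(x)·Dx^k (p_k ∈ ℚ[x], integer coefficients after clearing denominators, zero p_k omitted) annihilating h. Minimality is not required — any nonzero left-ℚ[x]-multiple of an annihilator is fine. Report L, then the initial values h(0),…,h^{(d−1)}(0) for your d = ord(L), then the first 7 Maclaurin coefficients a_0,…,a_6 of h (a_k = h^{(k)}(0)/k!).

f: a_k = 2, 2, 10, 18, 58, 130, 362, …
g: a_k = 0, 3, -9/2, 9, -81/4, 243/5, -243/2, …
Weyl lclm of L_f,L_g ⇒ L₀ (ord ≤ 3).
h₀' ⇒ L via d/dx closure of L₀.
L = (342 + 2178·x + 6624·x^2 + 6336·x^3 + 6912·x^4) + (36 + 696·x + 4356·x^2 + 10176·x^3 + 12960·x^4 + 11520·x^5)·Dx + (-13 - 101·x - 191·x^2 + 225·x^3 + 1440·x^4 + 2928·x^5 + 2304·x^6)·Dx^2  (order 2).
h: a_k = 5, 11, 81, 151, 893, 1443, 8361, …
ICs: h(0) = 5, h′(0) = 11.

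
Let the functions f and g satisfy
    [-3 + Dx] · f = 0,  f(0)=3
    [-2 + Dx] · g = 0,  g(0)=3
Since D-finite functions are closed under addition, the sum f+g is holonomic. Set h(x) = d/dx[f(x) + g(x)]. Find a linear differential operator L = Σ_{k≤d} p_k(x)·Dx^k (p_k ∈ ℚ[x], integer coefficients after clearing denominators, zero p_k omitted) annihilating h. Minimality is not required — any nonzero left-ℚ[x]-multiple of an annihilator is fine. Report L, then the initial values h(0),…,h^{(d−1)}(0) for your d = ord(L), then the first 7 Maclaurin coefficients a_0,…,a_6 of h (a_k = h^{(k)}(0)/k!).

L = 6 - 5·Dx + Dx^2  (order 2).
h: a_k = 15, 39, 105/2, 97/2, 275/8, 793/40, 463/48, …
ICs: h(0) = 15, h′(0) = 39.

f: a_k = 3, 9, 27/2, 27/2, 81/8, 243/40, 243/80, …
g: a_k = 3, 6, 6, 4, 2, 4/5, 4/15, …
L₀ := lclm(L_f,L_g); ord L₀ ≤ 1+1.
h₀' ⇒ L via d/dx closure of L₀.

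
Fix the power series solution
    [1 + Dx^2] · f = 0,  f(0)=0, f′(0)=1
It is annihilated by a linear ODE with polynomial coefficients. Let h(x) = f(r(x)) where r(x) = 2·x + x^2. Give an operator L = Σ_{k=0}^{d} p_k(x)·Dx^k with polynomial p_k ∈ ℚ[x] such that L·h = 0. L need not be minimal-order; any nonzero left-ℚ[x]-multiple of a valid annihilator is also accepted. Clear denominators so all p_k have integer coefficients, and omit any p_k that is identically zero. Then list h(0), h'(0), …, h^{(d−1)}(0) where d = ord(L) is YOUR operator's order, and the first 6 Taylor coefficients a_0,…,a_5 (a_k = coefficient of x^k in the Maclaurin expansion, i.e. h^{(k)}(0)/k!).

L = (4 + 12·x + 12·x^2 + 4·x^3) - Dx + (1 + x)·Dx^2  (order 2).
h: a_k = 0, 2, 1, -4/3, -2, -11/15, …
ICs: h(0) = 0, h′(0) = 2.

f: a_k = 0, 1, 0, -1/6, 0, 1/120, …
Substitute x→r, Dx→(1/r')Dx; clear ⇒ L₀.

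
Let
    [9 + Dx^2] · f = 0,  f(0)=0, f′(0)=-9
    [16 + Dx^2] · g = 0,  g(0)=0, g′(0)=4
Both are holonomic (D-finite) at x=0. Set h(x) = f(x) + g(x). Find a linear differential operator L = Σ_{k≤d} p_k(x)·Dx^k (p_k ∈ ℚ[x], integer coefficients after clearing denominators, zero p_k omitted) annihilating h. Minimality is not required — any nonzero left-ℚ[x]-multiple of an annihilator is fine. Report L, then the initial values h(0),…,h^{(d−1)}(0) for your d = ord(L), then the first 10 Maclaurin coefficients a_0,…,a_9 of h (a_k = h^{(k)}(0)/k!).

L = 144 + 25·Dx^2 + Dx^4  (order 4).
h: a_k = 0, -5, 0, 17/6, 0, 59/24, 0, -9823/5040, 0, 40619/72576, …
ICs: h(0) = 0, h′(0) = -5, h′′(0) = 0, h′′′(0) = 17.

f: a_k = 0, -9, 0, 27/2, 0, -243/40, 0, 729/560, 0, -729/4480, …
g: a_k = 0, 4, 0, -32/3, 0, 128/15, 0, -1024/315, 0, 2048/2835, …
Sum ⇒ L₀ = lclm(L_f,L_g) in ℚ(x)⟨Dx⟩.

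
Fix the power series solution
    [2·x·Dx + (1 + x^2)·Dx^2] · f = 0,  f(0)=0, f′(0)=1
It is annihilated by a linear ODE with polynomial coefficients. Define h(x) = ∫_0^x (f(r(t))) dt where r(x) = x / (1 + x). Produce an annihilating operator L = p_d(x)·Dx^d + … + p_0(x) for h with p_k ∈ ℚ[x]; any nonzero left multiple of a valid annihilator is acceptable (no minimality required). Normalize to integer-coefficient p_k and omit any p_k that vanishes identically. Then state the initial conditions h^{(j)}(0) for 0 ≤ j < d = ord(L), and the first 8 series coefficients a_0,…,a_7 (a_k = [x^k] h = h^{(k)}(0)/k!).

f: a_k = 0, 1, 0, -1/3, 0, 1/5, 0, -1/7, …
Change of var in L_f (x↦r) gives L₀.
Integrate: L := L₀·Dx.
L = (2 + 4·x)·Dx^2 + (1 + 2·x + 2·x^2)·Dx^3  (order 3).
h: a_k = 0, 0, 1/2, -1/3, 1/6, 0, -2/15, 4/21, …
ICs: h(0) = 0, h′(0) = 0, h′′(0) = 1.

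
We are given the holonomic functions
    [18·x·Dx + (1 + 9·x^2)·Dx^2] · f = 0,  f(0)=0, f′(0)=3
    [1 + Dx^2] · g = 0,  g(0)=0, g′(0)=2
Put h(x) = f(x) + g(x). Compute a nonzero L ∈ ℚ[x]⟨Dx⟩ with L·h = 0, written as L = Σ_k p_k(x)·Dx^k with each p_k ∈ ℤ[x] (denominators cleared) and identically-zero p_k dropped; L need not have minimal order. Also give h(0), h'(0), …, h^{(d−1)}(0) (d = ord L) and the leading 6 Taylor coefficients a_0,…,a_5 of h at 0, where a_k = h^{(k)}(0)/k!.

f: a_k = 0, 3, 0, -9, 0, 243/5, …
g: a_k = 0, 2, 0, -1/3, 0, 1/60, …
h₀=f+g: left-lcm gives L₀, ord ≤ 4.
L = (-1926·x + 17820·x^3 + 1458·x^5)·Dx + (-17 + 351·x^2 + 4617·x^4 + 729·x^6)·Dx^2 + (-1926·x + 17820·x^3 + 1458·x^5)·Dx^3 + (-17 + 351·x^2 + 4617·x^4 + 729·x^6)·Dx^4  (order 4).
h: a_k = 0, 5, 0, -28/3, 0, 2917/60, …
ICs: h(0) = 0, h′(0) = 5, h′′(0) = 0, h′′′(0) = -56.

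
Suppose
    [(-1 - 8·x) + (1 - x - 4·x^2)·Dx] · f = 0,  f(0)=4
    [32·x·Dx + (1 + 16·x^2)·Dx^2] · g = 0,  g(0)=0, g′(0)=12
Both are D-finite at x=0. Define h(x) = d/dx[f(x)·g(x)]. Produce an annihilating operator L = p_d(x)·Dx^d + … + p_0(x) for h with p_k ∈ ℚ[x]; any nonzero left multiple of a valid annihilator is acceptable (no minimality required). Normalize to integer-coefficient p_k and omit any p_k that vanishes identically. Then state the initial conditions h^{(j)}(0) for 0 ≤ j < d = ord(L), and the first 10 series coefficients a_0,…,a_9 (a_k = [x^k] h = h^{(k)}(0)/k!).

L = (-16 + 3072·x^2 + 6144·x^3 + 36864·x^4) + (7 + 64·x + 48·x^2 + 256·x^3 + 6144·x^4 + 24576·x^5)·Dx + (-1 - 3·x - 56·x^2 + 16·x^3 - 448·x^4 + 1024·x^5 + 3072·x^6)·Dx^2  (order 2).
h: a_k = 48, 96, -48, 704, 12848, 98208/5, -101744, -403328/35, 91332816/35, 59678560/21, …
ICs: h(0) = 48, h′(0) = 96.

f: a_k = 4, 4, 20, 36, 116, 260, 724, 1764, 4660, 11716, …
g: a_k = 0, 12, 0, -64, 0, 3072/5, 0, -49152/7, 0, 262144/3, …
Product ⇒ symmetric product L₀, ord ≤ 2.
Differentiate: ansatz ord ≤ ord L₀ ⇒ L.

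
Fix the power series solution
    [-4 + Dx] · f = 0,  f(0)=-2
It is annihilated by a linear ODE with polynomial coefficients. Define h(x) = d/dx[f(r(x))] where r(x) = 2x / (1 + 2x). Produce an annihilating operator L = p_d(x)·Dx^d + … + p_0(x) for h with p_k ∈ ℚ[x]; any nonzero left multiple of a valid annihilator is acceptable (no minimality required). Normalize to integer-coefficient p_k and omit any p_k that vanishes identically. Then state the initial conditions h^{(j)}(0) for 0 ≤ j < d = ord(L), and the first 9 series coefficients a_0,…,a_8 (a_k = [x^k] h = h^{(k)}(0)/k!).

L = (4 - 8·x) + (-1 - 4·x - 4·x^2)·Dx  (order 1).
h: a_k = -16, -64, 64, 512/3, -1792/3, 11264/15, 17408/45, -1294336/315, 3395584/315, …
ICs: h(0) = -16.

f: a_k = -2, -8, -16, -64/3, -64/3, -256/15, -512/45, -2048/315, -1024/315, …
f∘r: x↦r, Dx↦Dx/r' in L_f ⇒ L₀.
Derive L from L₀ (diff closure).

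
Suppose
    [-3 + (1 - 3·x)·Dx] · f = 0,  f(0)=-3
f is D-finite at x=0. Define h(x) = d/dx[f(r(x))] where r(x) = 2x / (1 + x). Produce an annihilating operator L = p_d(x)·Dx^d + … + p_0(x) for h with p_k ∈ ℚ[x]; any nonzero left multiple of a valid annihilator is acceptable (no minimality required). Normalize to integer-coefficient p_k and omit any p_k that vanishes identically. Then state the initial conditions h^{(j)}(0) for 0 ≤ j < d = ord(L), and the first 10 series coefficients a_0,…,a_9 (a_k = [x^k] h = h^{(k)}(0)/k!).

L = 10 + (-1 + 5·x)·Dx  (order 1).
h: a_k = -18, -180, -1350, -9000, -56250, -337500, -1968750, -11250000, -63281250, -351562500, …
ICs: h(0) = -18.

f: a_k = -3, -9, -27, -81, -243, -729, -2187, -6561, -19683, -59049, …
f∘r: x↦r, Dx↦Dx/r' in L_f ⇒ L₀.
h=h₀': d/dx-closure on L₀ ⇒ L.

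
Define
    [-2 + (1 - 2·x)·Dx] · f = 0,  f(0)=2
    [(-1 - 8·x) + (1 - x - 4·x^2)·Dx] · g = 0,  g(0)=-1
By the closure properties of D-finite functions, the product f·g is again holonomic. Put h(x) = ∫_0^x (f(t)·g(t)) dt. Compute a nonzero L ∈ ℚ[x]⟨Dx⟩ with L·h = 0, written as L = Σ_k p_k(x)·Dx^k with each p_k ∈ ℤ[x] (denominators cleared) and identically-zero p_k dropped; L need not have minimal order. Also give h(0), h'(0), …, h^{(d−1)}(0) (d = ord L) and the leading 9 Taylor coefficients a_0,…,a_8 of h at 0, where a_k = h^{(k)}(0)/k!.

L = (-3 - 4·x + 24·x^2)·Dx + (1 - 3·x - 2·x^2 + 8·x^3)·Dx^2  (order 2).
h: a_k = 0, -2, -3, -22/3, -31/2, -182/5, -247/3, -1350/7, -1791/4, …
ICs: h(0) = 0, h′(0) = -2.

f: a_k = 2, 4, 8, 16, 32, 64, 128, 256, 512, …
g: a_k = -1, -1, -5, -9, -29, -65, -181, -441, -1165, …
L₀ := L_f ⊗_s L_g (sym. prod.), ord ≤ 1.
h=∫₀ˣh₀: take L = L₀·Dx.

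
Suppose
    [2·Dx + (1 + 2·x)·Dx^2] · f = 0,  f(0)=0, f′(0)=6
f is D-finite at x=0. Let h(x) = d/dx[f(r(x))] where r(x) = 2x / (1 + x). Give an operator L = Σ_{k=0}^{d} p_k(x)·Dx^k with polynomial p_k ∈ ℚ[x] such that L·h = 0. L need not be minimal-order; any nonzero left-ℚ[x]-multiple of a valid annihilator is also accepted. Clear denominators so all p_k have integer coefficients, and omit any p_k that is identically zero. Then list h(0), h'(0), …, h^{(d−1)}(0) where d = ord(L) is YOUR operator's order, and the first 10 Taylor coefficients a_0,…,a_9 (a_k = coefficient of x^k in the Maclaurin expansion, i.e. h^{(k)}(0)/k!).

L = (6 + 10·x) + (1 + 6·x + 5·x^2)·Dx  (order 1).
h: a_k = 12, -72, 372, -1872, 9372, -46872, 234372, -1171872, 5859372, -29296872, …
ICs: h(0) = 12.

f: a_k = 0, 6, -6, 8, -12, 96/5, -32, 384/7, -96, 512/3, …
L₀ from L_f via x↦r, Dx↦r'^{-1}Dx.
h=h₀': d/dx-closure on L₀ ⇒ L.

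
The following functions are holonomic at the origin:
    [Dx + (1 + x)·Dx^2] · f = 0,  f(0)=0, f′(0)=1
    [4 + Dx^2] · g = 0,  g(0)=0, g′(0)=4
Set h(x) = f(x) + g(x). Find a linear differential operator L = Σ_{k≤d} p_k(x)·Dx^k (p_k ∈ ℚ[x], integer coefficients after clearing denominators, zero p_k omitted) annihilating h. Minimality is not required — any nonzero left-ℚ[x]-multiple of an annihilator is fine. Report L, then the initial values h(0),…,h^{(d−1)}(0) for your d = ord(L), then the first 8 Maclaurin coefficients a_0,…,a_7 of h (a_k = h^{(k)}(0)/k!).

f: a_k = 0, 1, -1/2, 1/3, -1/4, 1/5, -1/6, 1/7, …
g: a_k = 0, 4, 0, -8/3, 0, 8/15, 0, -16/315, …
f+g: L₀ = lclm(L_f,L_g), ord ≤ 2+2.
L = (20 + 16·x + 8·x^2)·Dx + (12 + 28·x + 24·x^2 + 8·x^3)·Dx^2 + (5 + 4·x + 2·x^2)·Dx^3 + (3 + 7·x + 6·x^2 + 2·x^3)·Dx^4  (order 4).
h: a_k = 0, 5, -1/2, -7/3, -1/4, 11/15, -1/6, 29/315, …
ICs: h(0) = 0, h′(0) = 5, h′′(0) = -1, h′′′(0) = -14.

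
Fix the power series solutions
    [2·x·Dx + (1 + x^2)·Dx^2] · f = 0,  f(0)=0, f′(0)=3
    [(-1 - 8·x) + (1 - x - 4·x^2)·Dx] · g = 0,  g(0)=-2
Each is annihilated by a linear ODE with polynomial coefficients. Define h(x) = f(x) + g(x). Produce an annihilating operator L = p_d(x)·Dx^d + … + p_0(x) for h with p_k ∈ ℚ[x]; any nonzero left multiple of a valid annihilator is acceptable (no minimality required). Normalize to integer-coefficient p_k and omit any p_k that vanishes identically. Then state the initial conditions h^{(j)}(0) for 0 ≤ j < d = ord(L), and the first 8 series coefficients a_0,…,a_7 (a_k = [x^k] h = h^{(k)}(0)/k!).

L = (10 - 40·x - 478·x^2 - 864·x^3 - 2496·x^4 - 384·x^6)·Dx + (-28 - 246·x - 316·x^2 - 1182·x^3 - 752·x^4 - 2048·x^5 - 48·x^6 - 384·x^7)·Dx^2 + (5 + 8·x + 32·x^2 - 104·x^3 - 197·x^4 - 128·x^5 - 288·x^6 - 16·x^7 - 64·x^8)·Dx^3  (order 3).
h: a_k = -2, 1, -10, -19, -58, -647/5, -362, -6177/7, …
ICs: h(0) = -2, h′(0) = 1, h′′(0) = -20.

f: a_k = 0, 3, 0, -1, 0, 3/5, 0, -3/7, …
g: a_k = -2, -2, -10, -18, -58, -130, -362, -882, …
Weyl lclm of L_f,L_g ⇒ L₀ (ord ≤ 3).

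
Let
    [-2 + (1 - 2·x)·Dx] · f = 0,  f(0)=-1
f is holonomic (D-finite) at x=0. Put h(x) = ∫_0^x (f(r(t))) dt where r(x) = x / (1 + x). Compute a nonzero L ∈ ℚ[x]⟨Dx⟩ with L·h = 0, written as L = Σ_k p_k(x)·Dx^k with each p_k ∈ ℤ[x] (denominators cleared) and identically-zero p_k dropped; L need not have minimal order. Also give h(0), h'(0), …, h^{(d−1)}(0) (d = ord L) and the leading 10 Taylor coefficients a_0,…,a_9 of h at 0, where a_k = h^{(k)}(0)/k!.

f: a_k = -1, -2, -4, -8, -16, -32, -64, -128, -256, -512, …
h₀=f(r): pull back L_f along r ⇒ L₀.
h=∫₀ˣh₀: take L = L₀·Dx.
L = 2·Dx + (-1 + x^2)·Dx^2  (order 2).
h: a_k = 0, -1, -1, -2/3, -1/2, -2/5, -1/3, -2/7, -1/4, -2/9, …
ICs: h(0) = 0, h′(0) = -1.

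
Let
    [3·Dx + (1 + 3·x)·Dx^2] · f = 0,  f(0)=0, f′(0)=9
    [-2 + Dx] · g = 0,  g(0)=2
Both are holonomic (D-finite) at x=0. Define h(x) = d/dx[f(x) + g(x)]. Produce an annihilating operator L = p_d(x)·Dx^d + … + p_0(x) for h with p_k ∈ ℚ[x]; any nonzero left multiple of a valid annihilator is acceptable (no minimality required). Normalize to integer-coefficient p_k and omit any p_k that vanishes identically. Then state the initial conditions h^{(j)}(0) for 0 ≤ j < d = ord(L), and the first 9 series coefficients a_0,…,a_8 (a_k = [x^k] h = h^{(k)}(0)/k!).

f: a_k = 0, 9, -27/2, 27, -243/4, 729/5, -729/2, 6561/7, -19683/8, …
g: a_k = 2, 4, 4, 8/3, 4/3, 8/15, 8/45, 16/315, 4/315, …
Weyl lclm of L_f,L_g ⇒ L₀ (ord ≤ 3).
h₀' ⇒ L via d/dx closure of L₀.
L = (-48 - 36·x) + (14 - 24·x - 36·x^2)·Dx + (5 + 21·x + 18·x^2)·Dx^2  (order 2).
h: a_k = 13, -19, 89, -713/3, 2195/3, -32789/15, 295261/45, -6200113/315, 18600443/315, …
ICs: h(0) = 13, h′(0) = -19.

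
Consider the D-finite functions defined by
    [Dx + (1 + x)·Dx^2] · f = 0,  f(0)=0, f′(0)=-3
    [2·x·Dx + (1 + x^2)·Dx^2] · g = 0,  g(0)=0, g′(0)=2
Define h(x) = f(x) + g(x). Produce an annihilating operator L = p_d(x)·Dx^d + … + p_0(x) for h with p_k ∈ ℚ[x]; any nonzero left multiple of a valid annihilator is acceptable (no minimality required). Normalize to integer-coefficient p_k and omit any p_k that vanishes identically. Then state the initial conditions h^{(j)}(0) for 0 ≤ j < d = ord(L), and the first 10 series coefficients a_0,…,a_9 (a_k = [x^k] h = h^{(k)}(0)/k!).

f: a_k = 0, -3, 3/2, -1, 3/4, -3/5, 1/2, -3/7, 3/8, -1/3, …
g: a_k = 0, 2, 0, -2/3, 0, 2/5, 0, -2/7, 0, 2/9, …
Sum ⇒ L₀ = lclm(L_f,L_g) in ℚ(x)⟨Dx⟩.
L = (-2 - 6·x + 6·x^2 + 2·x^3)·Dx + (-4 - 4·x + 12·x^3 + 4·x^4)·Dx^2 + (-1 + x + 2·x^2 + 2·x^3 + 3·x^4 + x^5)·Dx^3  (order 3).
h: a_k = 0, -1, 3/2, -5/3, 3/4, -1/5, 1/2, -5/7, 3/8, -1/9, …
ICs: h(0) = 0, h′(0) = -1, h′′(0) = 3.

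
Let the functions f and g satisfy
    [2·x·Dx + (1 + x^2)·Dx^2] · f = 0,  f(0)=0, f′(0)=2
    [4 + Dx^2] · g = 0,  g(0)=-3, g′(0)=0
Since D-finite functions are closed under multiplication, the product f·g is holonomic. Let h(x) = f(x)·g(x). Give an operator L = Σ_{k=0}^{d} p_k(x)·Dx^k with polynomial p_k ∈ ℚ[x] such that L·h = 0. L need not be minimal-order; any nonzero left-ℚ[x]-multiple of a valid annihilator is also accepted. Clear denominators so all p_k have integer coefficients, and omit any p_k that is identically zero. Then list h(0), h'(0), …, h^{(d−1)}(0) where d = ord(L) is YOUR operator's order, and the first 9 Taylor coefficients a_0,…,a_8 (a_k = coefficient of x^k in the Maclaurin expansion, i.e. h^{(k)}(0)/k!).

f: a_k = 0, 2, 0, -2/3, 0, 2/5, 0, -2/7, 0, …
g: a_k = -3, 0, 6, 0, -2, 0, 4/15, 0, -2/105, …
L₀ := L_f ⊗_s L_g (sym. prod.), ord ≤ 4.
L = (160 + 464·x^2 + 464·x^4 + 256·x^6 + 64·x^8) + (96·x + 224·x^3 + 192·x^5 + 64·x^7)·Dx + (60 + 188·x^2 + 216·x^4 + 128·x^6 + 32·x^8)·Dx^2 + (24·x + 56·x^3 + 48·x^5 + 16·x^7)·Dx^3 + (5 + 18·x^2 + 25·x^4 + 16·x^6 + 4·x^8)·Dx^4  (order 4).
h: a_k = 0, -6, 0, 14, 0, -46/5, 0, 538/105, 0, …
ICs: h(0) = 0, h′(0) = -6, h′′(0) = 0, h′′′(0) = 84.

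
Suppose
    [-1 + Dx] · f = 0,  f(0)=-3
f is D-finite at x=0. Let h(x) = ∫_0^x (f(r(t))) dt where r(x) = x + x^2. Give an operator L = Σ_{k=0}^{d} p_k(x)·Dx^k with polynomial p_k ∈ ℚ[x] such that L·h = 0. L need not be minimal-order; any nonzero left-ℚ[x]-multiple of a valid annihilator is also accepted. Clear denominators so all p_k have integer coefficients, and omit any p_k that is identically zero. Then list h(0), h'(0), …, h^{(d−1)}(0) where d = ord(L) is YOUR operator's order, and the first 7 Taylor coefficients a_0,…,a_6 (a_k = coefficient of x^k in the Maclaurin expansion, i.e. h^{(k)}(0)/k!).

L = (-1 - 2·x)·Dx + Dx^2  (order 2).
h: a_k = 0, -3, -3/2, -3/2, -7/8, -5/8, -27/80, …
ICs: h(0) = 0, h′(0) = -3.

f: a_k = -3, -3, -3/2, -1/2, -1/8, -1/40, -1/240, …
h₀=f(r): pull back L_f along r ⇒ L₀.
h=∫₀ˣh₀: take L = L₀·Dx.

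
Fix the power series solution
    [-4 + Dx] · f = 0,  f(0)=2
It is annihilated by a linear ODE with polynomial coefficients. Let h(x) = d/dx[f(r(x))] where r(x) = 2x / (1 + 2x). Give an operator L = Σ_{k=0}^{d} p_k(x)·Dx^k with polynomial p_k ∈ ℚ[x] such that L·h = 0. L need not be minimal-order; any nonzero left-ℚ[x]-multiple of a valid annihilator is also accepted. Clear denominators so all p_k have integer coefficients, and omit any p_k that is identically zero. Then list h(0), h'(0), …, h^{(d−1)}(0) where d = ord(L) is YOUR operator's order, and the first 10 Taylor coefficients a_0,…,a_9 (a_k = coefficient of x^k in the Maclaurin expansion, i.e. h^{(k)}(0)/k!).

L = (4 - 8·x) + (-1 - 4·x - 4·x^2)·Dx  (order 1).
h: a_k = 16, 64, -64, -512/3, 1792/3, -11264/15, -17408/45, 1294336/315, -3395584/315, 48480256/2835, …
ICs: h(0) = 16.

f: a_k = 2, 8, 16, 64/3, 64/3, 256/15, 512/45, 2048/315, 1024/315, 4096/2835, …
Change of var in L_f (x↦r) gives L₀.
Differentiate: ansatz ord ≤ ord L₀ ⇒ L.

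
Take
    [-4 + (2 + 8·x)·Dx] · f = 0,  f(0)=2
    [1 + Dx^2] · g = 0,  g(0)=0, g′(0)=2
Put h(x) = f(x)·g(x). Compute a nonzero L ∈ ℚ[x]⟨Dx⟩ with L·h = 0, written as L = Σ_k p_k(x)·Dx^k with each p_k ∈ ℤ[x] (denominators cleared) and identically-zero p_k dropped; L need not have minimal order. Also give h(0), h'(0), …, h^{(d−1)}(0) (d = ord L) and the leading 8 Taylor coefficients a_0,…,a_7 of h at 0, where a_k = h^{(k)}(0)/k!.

L = (13 + 8·x + 16·x^2) + (-4 - 16·x)·Dx + (1 + 8·x + 16·x^2)·Dx^2  (order 2).
h: a_k = 0, 4, 8, -26/3, 44/3, -1159/30, 547/5, -83009/252, …
ICs: h(0) = 0, h′(0) = 4.

f: a_k = 2, 4, -4, 8, -20, 56, -168, 528, …
g: a_k = 0, 2, 0, -1/3, 0, 1/60, 0, -1/2520, …
L₀ := L_f ⊗_s L_g (sym. prod.), ord ≤ 2.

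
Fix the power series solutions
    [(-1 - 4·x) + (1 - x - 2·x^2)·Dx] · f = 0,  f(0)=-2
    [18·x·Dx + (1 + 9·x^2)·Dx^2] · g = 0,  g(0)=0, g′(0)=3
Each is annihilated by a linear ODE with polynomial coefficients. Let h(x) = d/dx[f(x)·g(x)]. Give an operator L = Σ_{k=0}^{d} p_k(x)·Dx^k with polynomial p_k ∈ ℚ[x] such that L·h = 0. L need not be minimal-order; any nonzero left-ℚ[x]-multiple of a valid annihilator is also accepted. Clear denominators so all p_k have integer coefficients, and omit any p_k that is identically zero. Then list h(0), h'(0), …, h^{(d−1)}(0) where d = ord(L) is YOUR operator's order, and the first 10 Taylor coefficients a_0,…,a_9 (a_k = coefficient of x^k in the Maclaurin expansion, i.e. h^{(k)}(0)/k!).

f: a_k = -2, -2, -6, -10, -22, -42, -86, -170, -342, -682, …
g: a_k = 0, 3, 0, -9, 0, 243/5, 0, -2187/7, 0, 2187, …
L₀ := L_f ⊗_s L_g (sym. prod.), ord ≤ 2.
Differentiate: ansatz ord ≤ ord L₀ ⇒ L.
L = (-30 + 2106·x^2 + 3888·x^3 + 11664·x^4) + (15 + 78·x + 27·x^2 + 306·x^3 + 3888·x^4 + 7776·x^5)·Dx + (-2 - 7·x - 59·x^2 + 9·x^3 - 261·x^4 + 648·x^5 + 972·x^6)·Dx^2  (order 2).
h: a_k = -6, -12, 0, -48, -546, -3996/5, 9564/5, 384/7, -1203498/35, -266484/7, …
ICs: h(0) = -6, h′(0) = -12.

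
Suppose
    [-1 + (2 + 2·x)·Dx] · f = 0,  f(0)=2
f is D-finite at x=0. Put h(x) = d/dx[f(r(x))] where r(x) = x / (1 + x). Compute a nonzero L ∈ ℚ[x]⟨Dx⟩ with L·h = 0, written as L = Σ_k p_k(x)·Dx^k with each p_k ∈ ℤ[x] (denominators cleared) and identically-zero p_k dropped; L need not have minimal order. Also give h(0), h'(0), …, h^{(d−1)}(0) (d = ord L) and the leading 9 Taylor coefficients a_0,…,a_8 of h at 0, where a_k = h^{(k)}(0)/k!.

L = (-5 - 8·x) + (-2 - 6·x - 4·x^2)·Dx  (order 1).
h: a_k = 1, -5/2, 39/8, -141/16, 1995/128, -7059/256, 50435/1024, -182461/2048, 5347827/32768, …
ICs: h(0) = 1.

f: a_k = 2, 1, -1/4, 1/8, -5/64, 7/128, -21/512, 33/1024, -429/16384, …
Substitute x→r, Dx→(1/r')Dx; clear ⇒ L₀.
h₀' ⇒ L via d/dx closure of L₀.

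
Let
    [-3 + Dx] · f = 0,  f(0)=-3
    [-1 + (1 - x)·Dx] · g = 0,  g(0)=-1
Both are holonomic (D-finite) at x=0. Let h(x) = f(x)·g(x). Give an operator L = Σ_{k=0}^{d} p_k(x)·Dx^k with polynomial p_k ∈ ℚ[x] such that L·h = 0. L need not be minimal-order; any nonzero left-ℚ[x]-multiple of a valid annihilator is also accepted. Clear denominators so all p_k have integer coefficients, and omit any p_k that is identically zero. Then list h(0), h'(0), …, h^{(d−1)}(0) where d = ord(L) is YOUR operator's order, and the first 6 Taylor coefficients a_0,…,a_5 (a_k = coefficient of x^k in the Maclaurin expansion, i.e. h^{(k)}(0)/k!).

L = (4 - 3·x) + (-1 + x)·Dx  (order 1).
h: a_k = 3, 12, 51/2, 39, 393/8, 276/5, …
ICs: h(0) = 3.

f: a_k = -3, -9, -27/2, -27/2, -81/8, -243/40, …
g: a_k = -1, -1, -1, -1, -1, -1, …
h₀=f·g: eliminate ⇒ L₀, order ≤ 1·1.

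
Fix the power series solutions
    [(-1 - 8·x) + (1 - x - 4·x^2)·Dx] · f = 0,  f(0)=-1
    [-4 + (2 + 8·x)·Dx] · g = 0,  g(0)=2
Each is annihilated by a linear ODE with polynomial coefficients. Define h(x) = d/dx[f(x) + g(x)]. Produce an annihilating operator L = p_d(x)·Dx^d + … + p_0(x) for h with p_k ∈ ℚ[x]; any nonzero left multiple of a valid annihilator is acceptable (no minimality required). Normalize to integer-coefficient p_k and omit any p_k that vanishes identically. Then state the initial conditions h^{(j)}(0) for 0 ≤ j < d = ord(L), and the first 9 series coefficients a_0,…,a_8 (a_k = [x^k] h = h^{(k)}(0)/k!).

f: a_k = -1, -1, -5, -9, -29, -65, -181, -441, -1165, …
g: a_k = 2, 4, -4, 8, -20, 56, -168, 528, -1716, …
Weyl lclm of L_f,L_g ⇒ L₀ (ord ≤ 2).
Differentiate: ansatz ord ≤ ord L₀ ⇒ L.
L = (-114 - 780·x - 2688·x^2 - 2688·x^3 - 3840·x^4) + (-21 - 420·x - 2778·x^2 - 7200·x^3 - 10272·x^4 - 11520·x^5)·Dx + (6 + 57·x + 153·x^2 + 4·x^3 - 816·x^4 - 2624·x^5 - 2560·x^6)·Dx^2  (order 2).
h: a_k = 3, -18, -3, -196, -45, -2094, 609, -23048, 25119, …
ICs: h(0) = 3, h′(0) = -18.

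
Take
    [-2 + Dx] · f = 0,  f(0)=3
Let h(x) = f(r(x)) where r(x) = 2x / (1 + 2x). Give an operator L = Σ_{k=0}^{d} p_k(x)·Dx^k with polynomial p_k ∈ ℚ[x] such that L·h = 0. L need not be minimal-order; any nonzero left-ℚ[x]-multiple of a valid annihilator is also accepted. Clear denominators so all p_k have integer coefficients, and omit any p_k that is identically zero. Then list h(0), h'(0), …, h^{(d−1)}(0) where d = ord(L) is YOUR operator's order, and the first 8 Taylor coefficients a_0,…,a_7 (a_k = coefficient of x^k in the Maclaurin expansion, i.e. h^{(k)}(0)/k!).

f: a_k = 3, 6, 6, 4, 2, 4/5, 4/15, 8/105, …
f∘r: x↦r, Dx↦Dx/r' in L_f ⇒ L₀.
L = -4 + (1 + 4·x + 4·x^2)·Dx  (order 1).
h: a_k = 3, 12, 0, -16, 32, -192/5, 256/15, 1280/21, …
ICs: h(0) = 3.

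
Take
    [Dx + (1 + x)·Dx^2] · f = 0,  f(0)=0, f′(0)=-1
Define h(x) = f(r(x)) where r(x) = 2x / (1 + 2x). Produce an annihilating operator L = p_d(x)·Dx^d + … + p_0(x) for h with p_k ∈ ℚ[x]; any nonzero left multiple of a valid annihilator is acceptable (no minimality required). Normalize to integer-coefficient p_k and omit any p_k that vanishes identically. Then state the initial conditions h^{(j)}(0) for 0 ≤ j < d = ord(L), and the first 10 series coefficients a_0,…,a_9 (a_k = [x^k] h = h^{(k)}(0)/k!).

L = (6 + 16·x)·Dx + (1 + 6·x + 8·x^2)·Dx^2  (order 2).
h: a_k = 0, -2, 6, -56/3, 60, -992/5, 672, -16256/7, 8160, -261632/9, …
ICs: h(0) = 0, h′(0) = -2.

f: a_k = 0, -1, 1/2, -1/3, 1/4, -1/5, 1/6, -1/7, 1/8, -1/9, …
L₀ from L_f via x↦r, Dx↦r'^{-1}Dx.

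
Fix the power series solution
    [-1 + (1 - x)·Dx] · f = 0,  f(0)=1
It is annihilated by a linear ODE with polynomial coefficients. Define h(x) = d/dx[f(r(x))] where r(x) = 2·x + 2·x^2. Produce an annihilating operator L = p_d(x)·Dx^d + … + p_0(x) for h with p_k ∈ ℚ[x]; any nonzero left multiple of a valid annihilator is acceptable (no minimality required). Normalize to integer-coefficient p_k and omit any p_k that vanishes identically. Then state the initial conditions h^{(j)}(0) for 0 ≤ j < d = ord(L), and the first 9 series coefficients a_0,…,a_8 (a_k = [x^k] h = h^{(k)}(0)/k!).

f: a_k = 1, 1, 1, 1, 1, 1, 1, 1, 1, …
L₀ from L_f via x↦r, Dx↦r'^{-1}Dx.
h₀' ⇒ L via d/dx closure of L₀.
L = (6 + 12·x + 12·x^2) + (-1 + 6·x^2 + 4·x^3)·Dx  (order 1).
h: a_k = 2, 12, 48, 176, 600, 1968, 6272, 19584, 60192, …
ICs: h(0) = 2.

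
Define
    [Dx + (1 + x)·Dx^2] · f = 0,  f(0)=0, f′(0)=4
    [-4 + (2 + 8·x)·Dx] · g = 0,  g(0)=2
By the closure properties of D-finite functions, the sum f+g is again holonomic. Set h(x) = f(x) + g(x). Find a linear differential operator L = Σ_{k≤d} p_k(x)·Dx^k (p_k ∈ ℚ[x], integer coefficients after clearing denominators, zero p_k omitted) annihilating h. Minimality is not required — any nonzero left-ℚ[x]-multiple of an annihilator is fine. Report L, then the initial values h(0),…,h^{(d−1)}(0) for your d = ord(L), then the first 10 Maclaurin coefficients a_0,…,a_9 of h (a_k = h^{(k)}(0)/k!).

f: a_k = 0, 4, -2, 4/3, -1, 4/5, -2/3, 4/7, -1/2, 4/9, …
g: a_k = 2, 4, -4, 8, -20, 56, -168, 528, -1716, 5720, …
L₀ := lclm(L_f,L_g); ord L₀ ≤ 2+1.
L = (-8 + 4·x)·Dx + (-10 - 8·x + 20·x^2)·Dx^2 + (-1 - 3·x + 6·x^2 + 8·x^3)·Dx^3  (order 3).
h: a_k = 2, 8, -6, 28/3, -21, 284/5, -506/3, 3700/7, -3433/2, 51484/9, …
ICs: h(0) = 2, h′(0) = 8, h′′(0) = -12.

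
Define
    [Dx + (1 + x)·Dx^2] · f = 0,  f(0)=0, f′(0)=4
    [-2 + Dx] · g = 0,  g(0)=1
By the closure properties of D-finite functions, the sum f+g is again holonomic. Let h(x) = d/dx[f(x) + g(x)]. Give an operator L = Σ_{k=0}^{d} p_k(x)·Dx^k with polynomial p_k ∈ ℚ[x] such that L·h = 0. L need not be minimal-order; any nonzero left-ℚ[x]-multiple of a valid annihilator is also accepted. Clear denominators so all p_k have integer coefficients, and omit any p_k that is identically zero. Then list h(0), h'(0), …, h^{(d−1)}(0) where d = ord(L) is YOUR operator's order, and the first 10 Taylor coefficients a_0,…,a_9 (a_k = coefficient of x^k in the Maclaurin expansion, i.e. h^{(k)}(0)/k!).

f: a_k = 0, 4, -2, 4/3, -1, 4/5, -2/3, 4/7, -1/2, 4/9, …
g: a_k = 1, 2, 2, 4/3, 2/3, 4/15, 4/45, 8/315, 2/315, 4/2835, …
Sum ⇒ L₀ = lclm(L_f,L_g) in ℚ(x)⟨Dx⟩.
h₀' ⇒ L via d/dx closure of L₀.
L = (-8 - 4·x) + (-2 - 8·x - 4·x^2)·Dx + (3 + 5·x + 2·x^2)·Dx^2  (order 2).
h: a_k = 6, 0, 8, -4/3, 16/3, -52/15, 188/45, -1244/315, 1264/315, -11332/2835, …
ICs: h(0) = 6, h′(0) = 0.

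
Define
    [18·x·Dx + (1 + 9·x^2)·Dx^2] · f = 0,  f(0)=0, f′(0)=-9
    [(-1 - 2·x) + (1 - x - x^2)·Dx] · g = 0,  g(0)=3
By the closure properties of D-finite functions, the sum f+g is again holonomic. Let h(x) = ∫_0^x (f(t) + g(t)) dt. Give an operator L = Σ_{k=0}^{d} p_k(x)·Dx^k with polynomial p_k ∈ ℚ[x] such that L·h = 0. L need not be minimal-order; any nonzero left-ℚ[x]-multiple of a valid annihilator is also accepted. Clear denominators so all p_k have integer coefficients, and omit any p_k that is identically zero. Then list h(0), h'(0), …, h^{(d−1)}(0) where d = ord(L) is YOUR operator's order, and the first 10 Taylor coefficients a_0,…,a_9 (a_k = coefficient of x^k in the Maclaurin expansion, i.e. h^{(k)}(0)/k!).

L = (36 - 144·x - 1440·x^2 - 2376·x^3 - 3186·x^4 - 486·x^6)·Dx^2 + (-18 - 24·x + 108·x^2 - 444·x^3 - 2313·x^4 - 2178·x^5 - 243·x^6 - 486·x^7)·Dx^3 + (2 + 10·x + 34·x^2 + 48·x^3 + 123·x^4 - 387·x^5 - 198·x^6 - 81·x^7 - 81·x^8)·Dx^4  (order 4).
h: a_k = 0, 3, -3, 2, 9, 3, -203/10, 39/7, 3501/28, 34/3, …
ICs: h(0) = 0, h′(0) = 3, h′′(0) = -6, h′′′(0) = 12.

f: a_k = 0, -9, 0, 27, 0, -729/5, 0, 6561/7, 0, -6561, …
g: a_k = 3, 3, 6, 9, 15, 24, 39, 63, 102, 165, …
Weyl lclm of L_f,L_g ⇒ L₀ (ord ≤ 3).
Integrate: L := L₀·Dx.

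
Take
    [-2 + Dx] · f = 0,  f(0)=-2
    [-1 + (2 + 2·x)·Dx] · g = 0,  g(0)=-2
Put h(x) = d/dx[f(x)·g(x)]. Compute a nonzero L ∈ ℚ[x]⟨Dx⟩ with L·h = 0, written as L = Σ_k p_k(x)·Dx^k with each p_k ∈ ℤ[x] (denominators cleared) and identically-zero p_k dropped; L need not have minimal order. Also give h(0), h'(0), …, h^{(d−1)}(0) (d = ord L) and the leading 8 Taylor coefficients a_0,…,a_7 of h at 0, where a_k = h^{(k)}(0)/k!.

L = (23 + 40·x + 16·x^2) + (-10 - 18·x - 8·x^2)·Dx  (order 1).
h: a_k = 10, 23, 103/4, 449/24, 1949/192, 1643/384, 36047/23040, 135617/322560, …
ICs: h(0) = 10.

f: a_k = -2, -4, -4, -8/3, -4/3, -8/15, -8/45, -16/315, …
g: a_k = -2, -1, 1/4, -1/8, 5/64, -7/128, 21/512, -33/1024, …
Product ⇒ symmetric product L₀, ord ≤ 1.
h₀' ⇒ L via d/dx closure of L₀.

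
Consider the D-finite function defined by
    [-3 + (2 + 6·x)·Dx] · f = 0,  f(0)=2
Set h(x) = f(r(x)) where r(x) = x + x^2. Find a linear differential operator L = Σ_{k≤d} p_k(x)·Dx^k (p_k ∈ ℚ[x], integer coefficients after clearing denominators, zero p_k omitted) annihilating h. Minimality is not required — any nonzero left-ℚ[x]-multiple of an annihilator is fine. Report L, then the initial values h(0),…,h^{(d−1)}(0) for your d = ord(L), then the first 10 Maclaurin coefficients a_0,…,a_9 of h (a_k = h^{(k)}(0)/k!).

f: a_k = 2, 3, -9/4, 27/8, -405/64, 1701/128, -15309/512, 72171/1024, -2814669/16384, 14073345/32768, …
h₀=f(r): pull back L_f along r ⇒ L₀.
L = (-3 - 6·x) + (2 + 6·x + 6·x^2)·Dx  (order 1).
h: a_k = 2, 3, 3/4, -9/8, 99/64, -243/128, 999/512, -1377/1024, -6237/16384, 119313/32768, …
ICs: h(0) = 2.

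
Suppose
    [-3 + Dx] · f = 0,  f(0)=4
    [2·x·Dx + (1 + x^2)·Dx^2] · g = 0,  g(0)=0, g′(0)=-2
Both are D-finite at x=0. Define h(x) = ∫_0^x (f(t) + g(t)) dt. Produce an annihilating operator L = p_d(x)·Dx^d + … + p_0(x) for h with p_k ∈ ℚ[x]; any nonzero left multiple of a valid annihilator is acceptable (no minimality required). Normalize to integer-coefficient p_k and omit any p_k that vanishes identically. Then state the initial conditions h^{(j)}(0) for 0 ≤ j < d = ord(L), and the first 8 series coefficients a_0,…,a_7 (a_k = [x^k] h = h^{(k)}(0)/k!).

L = (6 - 18·x - 18·x^2 - 18·x^3)·Dx^2 + (-11 - 12·x^2 - 9·x^4)·Dx^3 + (3 + 2·x + 6·x^2 + 2·x^3 + 3·x^4)·Dx^4  (order 4).
h: a_k = 0, 4, 5, 6, 14/3, 27/10, 77/60, 81/140, …
ICs: h(0) = 0, h′(0) = 4, h′′(0) = 10, h′′′(0) = 36.

f: a_k = 4, 12, 18, 18, 27/2, 81/10, 81/20, 243/140, …
g: a_k = 0, -2, 0, 2/3, 0, -2/5, 0, 2/7, …
h₀=f+g: left-lcm gives L₀, ord ≤ 3.
∫: right-multiply L₀ by Dx.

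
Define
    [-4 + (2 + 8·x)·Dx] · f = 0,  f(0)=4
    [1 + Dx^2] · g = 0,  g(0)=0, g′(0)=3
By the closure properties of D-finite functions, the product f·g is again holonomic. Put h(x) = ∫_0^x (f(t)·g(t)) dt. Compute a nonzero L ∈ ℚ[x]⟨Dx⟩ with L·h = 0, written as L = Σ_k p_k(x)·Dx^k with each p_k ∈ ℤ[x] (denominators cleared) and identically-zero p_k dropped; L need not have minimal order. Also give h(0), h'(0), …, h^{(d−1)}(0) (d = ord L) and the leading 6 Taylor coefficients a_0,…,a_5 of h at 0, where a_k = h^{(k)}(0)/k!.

f: a_k = 4, 8, -8, 16, -40, 112, …
g: a_k = 0, 3, 0, -1/2, 0, 1/40, …
h₀=f·g: eliminate ⇒ L₀, order ≤ 1·2.
h=∫h₀ ⇒ L = L₀·Dx.
L = (13 + 8·x + 16·x^2)·Dx + (-4 - 16·x)·Dx^2 + (1 + 8·x + 16·x^2)·Dx^3  (order 3).
h: a_k = 0, 0, 6, 8, -13/2, 44/5, …
ICs: h(0) = 0, h′(0) = 0, h′′(0) = 12.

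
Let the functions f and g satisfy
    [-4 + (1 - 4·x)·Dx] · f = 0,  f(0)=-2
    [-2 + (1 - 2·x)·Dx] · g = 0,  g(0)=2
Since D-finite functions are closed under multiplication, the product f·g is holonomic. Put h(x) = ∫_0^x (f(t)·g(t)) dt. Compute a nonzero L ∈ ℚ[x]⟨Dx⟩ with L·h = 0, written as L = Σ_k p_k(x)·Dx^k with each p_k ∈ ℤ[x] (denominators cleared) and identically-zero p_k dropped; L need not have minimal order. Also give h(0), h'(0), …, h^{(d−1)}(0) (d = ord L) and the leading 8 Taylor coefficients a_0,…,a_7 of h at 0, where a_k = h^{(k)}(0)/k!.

f: a_k = -2, -8, -32, -128, -512, -2048, -8192, -32768, …
g: a_k = 2, 4, 8, 16, 32, 64, 128, 256, …
f·g: L₀ = L_f ⊗_s L_g, ord ≤ 1·1.
h=∫₀ˣh₀: take L = L₀·Dx.
L = (-6 + 16·x)·Dx + (1 - 6·x + 8·x^2)·Dx^2  (order 2).
h: a_k = 0, -4, -12, -112/3, -120, -1984/5, -1344, -32512/7, …
ICs: h(0) = 0, h′(0) = -4.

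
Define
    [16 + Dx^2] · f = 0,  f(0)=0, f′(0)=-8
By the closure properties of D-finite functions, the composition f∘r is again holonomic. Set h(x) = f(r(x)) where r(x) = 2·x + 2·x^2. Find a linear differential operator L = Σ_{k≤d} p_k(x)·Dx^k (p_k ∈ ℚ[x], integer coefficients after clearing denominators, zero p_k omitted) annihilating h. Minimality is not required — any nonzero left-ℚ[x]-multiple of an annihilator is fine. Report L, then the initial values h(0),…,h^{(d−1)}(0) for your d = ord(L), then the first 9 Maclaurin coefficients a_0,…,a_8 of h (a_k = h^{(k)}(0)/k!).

L = (64 + 384·x + 768·x^2 + 512·x^3) - 2·Dx + (1 + 2·x)·Dx^2  (order 2).
h: a_k = 0, -16, -16, 512/3, 512, -512/15, -2560, -1458176/315, 16384/45, …
ICs: h(0) = 0, h′(0) = -16.

f: a_k = 0, -8, 0, 64/3, 0, -256/15, 0, 2048/315, 0, …
L₀ from L_f via x↦r, Dx↦r'^{-1}Dx.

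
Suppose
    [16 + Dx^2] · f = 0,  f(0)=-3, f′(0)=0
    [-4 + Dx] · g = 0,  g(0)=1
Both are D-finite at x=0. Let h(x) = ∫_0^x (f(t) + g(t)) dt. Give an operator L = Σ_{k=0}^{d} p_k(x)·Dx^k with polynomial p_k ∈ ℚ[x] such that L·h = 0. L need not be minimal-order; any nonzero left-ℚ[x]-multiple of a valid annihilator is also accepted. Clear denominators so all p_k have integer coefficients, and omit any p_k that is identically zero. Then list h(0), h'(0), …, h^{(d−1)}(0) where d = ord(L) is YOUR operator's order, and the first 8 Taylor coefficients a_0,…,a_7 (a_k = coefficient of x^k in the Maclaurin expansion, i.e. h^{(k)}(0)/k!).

L = -64·Dx + 16·Dx^2 - 4·Dx^3 + Dx^4  (order 4).
h: a_k = 0, -2, 2, 32/3, 8/3, -64/15, 64/45, 1024/315, …
ICs: h(0) = 0, h′(0) = -2, h′′(0) = 4, h′′′(0) = 64.

f: a_k = -3, 0, 24, 0, -32, 0, 256/15, 0, …
g: a_k = 1, 4, 8, 32/3, 32/3, 128/15, 256/45, 1024/315, …
L₀ := lclm(L_f,L_g); ord L₀ ≤ 2+1.
∫: right-multiply L₀ by Dx.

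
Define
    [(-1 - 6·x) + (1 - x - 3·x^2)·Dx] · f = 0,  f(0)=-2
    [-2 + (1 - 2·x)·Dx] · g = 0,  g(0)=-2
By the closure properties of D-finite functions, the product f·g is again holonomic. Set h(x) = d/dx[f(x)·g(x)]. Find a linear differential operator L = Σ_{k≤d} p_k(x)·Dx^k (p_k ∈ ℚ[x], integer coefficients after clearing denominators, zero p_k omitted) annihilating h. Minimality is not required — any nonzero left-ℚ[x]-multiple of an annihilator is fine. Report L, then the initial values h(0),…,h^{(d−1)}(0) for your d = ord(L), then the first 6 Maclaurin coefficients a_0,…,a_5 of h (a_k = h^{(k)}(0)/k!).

f: a_k = -2, -2, -8, -14, -38, -80, …
g: a_k = -2, -4, -8, -16, -32, -64, …
Product ⇒ symmetric product L₀, ord ≤ 1.
Derive L from L₀ (diff closure).
L = (20 - 18·x - 102·x^2 - 96·x^3 + 432·x^4) + (-3 + 7·x + 27·x^2 - 70·x^3 - 30·x^4 + 108·x^5)·Dx  (order 1).
h: a_k = 12, 80, 324, 1168, 3720, 11256, …
ICs: h(0) = 12.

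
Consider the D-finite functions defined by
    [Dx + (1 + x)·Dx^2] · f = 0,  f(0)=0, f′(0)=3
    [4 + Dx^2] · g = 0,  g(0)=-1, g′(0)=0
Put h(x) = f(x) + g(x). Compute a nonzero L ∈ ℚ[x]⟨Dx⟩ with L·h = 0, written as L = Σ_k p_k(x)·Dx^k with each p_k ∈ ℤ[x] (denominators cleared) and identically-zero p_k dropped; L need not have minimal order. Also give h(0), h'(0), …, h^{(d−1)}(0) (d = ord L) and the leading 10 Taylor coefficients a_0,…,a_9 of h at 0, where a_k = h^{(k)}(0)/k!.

f: a_k = 0, 3, -3/2, 1, -3/4, 3/5, -1/2, 3/7, -3/8, 1/3, …
g: a_k = -1, 0, 2, 0, -2/3, 0, 4/45, 0, -2/315, 0, …
f+g: L₀ = lclm(L_f,L_g), ord ≤ 2+2.
L = (20 + 16·x + 8·x^2)·Dx + (12 + 28·x + 24·x^2 + 8·x^3)·Dx^2 + (5 + 4·x + 2·x^2)·Dx^3 + (3 + 7·x + 6·x^2 + 2·x^3)·Dx^4  (order 4).
h: a_k = -1, 3, 1/2, 1, -17/12, 3/5, -37/90, 3/7, -961/2520, 1/3, …
ICs: h(0) = -1, h′(0) = 3, h′′(0) = 1, h′′′(0) = 6.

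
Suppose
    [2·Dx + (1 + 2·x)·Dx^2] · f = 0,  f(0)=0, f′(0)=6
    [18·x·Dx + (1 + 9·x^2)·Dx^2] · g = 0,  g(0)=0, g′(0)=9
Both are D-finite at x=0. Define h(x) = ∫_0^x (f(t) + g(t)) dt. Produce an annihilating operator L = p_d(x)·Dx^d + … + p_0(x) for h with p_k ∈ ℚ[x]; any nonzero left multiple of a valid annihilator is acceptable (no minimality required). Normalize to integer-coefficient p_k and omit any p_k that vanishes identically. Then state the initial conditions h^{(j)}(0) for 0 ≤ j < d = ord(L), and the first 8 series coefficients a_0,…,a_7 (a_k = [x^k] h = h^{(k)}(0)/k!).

L = (-18 - 108·x + 486·x^2 + 324·x^3)·Dx^2 + (-13 - 36·x + 135·x^2 + 972·x^3 + 648·x^4)·Dx^3 + (-1 + 7·x + 18·x^2 + 81·x^3 + 243·x^4 + 162·x^5)·Dx^4  (order 4).
h: a_k = 0, 0, 15/2, -2, -19/4, -12/5, 55/2, -32/7, …
ICs: h(0) = 0, h′(0) = 0, h′′(0) = 15, h′′′(0) = -12.

f: a_k = 0, 6, -6, 8, -12, 96/5, -32, 384/7, …
g: a_k = 0, 9, 0, -27, 0, 729/5, 0, -6561/7, …
f+g: L₀ = lclm(L_f,L_g), ord ≤ 2+2.
h=∫h₀ ⇒ L = L₀·Dx.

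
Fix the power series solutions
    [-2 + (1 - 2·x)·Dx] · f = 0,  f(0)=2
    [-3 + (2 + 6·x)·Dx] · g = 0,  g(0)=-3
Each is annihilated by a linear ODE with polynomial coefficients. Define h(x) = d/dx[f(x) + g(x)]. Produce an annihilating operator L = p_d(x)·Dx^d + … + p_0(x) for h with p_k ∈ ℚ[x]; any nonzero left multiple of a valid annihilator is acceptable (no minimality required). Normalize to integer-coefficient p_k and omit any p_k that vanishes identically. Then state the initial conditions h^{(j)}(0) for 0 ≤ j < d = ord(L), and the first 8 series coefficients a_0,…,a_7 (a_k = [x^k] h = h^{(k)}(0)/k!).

L = (-252 - 216·x) + (-69 - 684·x - 756·x^2)·Dx + (22 + 58·x - 96·x^2 - 216·x^3)·Dx^2  (order 2).
h: a_k = -1/2, 91/4, 525/16, 5311/32, 56405/256, 530997/512, 2154425/2048, 25221223/4096, …
ICs: h(0) = -1/2, h′(0) = 91/4.

f: a_k = 2, 4, 8, 16, 32, 64, 128, 256, …
g: a_k = -3, -9/2, 27/8, -81/16, 1215/128, -5103/256, 45927/1024, -216513/2048, …
Weyl lclm of L_f,L_g ⇒ L₀ (ord ≤ 2).
Derive L from L₀ (diff closure).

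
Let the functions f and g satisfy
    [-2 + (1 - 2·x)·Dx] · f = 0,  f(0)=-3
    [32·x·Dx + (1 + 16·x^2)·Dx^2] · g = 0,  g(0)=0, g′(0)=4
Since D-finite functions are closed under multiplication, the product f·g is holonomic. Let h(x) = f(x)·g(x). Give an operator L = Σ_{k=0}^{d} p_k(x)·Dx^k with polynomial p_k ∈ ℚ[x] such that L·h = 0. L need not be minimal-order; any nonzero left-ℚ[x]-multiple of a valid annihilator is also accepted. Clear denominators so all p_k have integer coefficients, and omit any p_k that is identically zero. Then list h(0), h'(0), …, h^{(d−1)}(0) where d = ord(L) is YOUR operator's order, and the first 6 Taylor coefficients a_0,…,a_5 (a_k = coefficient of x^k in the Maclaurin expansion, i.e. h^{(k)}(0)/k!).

L = 64·x + (4 - 32·x + 128·x^2)·Dx + (-1 + 2·x - 16·x^2 + 32·x^3)·Dx^2  (order 2).
h: a_k = 0, -12, -24, 16, 32, -2752/5, …
ICs: h(0) = 0, h′(0) = -12.

f: a_k = -3, -6, -12, -24, -48, -96, …
g: a_k = 0, 4, 0, -64/3, 0, 1024/5, …
Sym-product of L_f,L_g gives L₀ (≤ ord 2).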